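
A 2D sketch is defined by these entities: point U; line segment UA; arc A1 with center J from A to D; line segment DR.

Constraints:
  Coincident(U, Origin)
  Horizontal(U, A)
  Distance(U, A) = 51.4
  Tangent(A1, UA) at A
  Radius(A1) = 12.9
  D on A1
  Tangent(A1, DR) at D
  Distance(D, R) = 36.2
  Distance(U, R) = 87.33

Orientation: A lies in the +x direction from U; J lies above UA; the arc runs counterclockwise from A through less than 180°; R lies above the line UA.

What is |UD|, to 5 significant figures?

63.936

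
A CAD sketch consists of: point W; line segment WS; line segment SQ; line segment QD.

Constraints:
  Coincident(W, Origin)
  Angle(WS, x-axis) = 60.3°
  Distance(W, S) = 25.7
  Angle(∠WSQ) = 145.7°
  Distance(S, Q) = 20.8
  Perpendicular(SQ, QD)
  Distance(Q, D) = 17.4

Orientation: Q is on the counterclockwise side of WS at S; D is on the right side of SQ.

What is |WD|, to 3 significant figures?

52.8

W is at the origin; WS runs at 60.3° with length 25.7, so S = 25.7·(cos 60.3°, sin 60.3°) = (12.7, 22.3). ∠WSQ = 145.7°, so SQ runs at 60.3° + (180° − 145.7°) = 94.6° from the x-axis; with |SQ| = 20.8, Q = S + 20.8·(cos 94.6°, sin 94.6°) = (11.1, 43.1). The perpendicularity gives QD at right angles to SQ; with |QD| = 17.4 on the right of SQ, D = Q + 17.4·(0.997, 0.0802) = (28.4, 44.5). Then |WD| = |D − W| = 52.8.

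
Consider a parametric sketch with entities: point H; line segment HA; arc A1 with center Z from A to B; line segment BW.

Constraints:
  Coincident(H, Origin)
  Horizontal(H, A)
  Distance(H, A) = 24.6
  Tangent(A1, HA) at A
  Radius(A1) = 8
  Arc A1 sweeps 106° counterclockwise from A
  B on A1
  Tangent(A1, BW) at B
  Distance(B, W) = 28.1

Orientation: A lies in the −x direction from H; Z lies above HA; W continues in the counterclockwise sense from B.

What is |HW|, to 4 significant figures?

44.64

H is at the origin; H and A share the same y with |HA| = 24.6 and A on the −x side, so A = (-24.60, 0.000). Since A1 is tangent to HA there, ZA ⟂ HA, so Z = A + (0, 8) = (-24.60, 8.000). On A1, A sits at bearing -90° from Z; a 106° counterclockwise sweep puts B at bearing 16°, so B = Z + 8.0·(cos 16°, sin 16°) = (-16.91, 10.21). A1 meets BW tangentially, so ZB is at right angles to BW, so BW runs along (−sin 16°, cos 16°); with |BW| = 28.1, W = (-24.66, 37.22). Then |HW| = |W − H| = 44.64.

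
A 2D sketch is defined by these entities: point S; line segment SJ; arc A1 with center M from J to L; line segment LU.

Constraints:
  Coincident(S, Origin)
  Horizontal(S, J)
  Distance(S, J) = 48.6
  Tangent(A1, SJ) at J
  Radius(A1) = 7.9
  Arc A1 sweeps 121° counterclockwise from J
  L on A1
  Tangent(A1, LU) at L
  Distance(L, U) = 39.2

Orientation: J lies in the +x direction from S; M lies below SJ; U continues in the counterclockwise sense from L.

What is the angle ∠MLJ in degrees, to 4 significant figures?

29.50°

S is at the origin; S and J share the same y with |SJ| = 48.6 and J on the +x side, so J = (48.60, 0.000). A1 meets SJ tangentially, so MJ is at right angles to SJ, so M = J + (0, -7.9) = (48.60, -7.900). On A1, J sits at bearing 90° from M; a 121° counterclockwise sweep puts L at bearing 211°, so L = M + 7.9·(cos 211°, sin 211°) = (41.83, -11.97). Then cos ∠MLJ = LM·LJ / (|LM||LJ|), giving 29.50°.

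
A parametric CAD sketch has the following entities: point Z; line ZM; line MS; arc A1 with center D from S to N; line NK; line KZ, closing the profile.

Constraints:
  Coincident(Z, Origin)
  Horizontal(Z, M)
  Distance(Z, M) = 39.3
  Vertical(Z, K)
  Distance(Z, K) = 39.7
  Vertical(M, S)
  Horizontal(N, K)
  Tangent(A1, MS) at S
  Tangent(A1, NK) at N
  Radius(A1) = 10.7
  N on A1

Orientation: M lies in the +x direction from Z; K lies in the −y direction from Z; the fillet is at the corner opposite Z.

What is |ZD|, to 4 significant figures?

40.73

Z is at the origin; Z and M share the same y with |ZM| = 39.3 and M on the +x side, so M = (39.30, 0.000). Z and K share the same x with |ZK| = 39.7 and K on the −y side, so K = (0.000, -39.70). The virtual corner opposite Z is at (39.30, -39.70). The tangent condition forces DS to be normal to MS and since A1 is tangent to NK there, DN ⟂ NK, with radius 10.7, so the center D sits 10.7 in from both sides at D = (28.60, -29.00). Then |ZD| = |D − Z| = 40.73.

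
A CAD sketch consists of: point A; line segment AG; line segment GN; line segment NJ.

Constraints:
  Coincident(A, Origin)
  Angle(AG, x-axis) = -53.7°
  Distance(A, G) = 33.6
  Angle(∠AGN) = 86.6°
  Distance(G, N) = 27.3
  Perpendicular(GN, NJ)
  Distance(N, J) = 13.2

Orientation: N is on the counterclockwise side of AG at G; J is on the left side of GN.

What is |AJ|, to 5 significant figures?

32.469

∠AGN = 86.6°, so GN runs at -53.7° + (180° − 86.6°) = 39.700° from the x-axis; with |GN| = 27.3, N = G + 27.3·(cos 39.700°, sin 39.700°) = (40.896, -9.6408). The perpendicularity gives NJ at right angles to GN; with |NJ| = 13.2 on the left of GN, J = N + 13.2·(-0.63877, 0.76940) = (32.465, 0.51525). Then |AJ| = |J − A| = 32.469.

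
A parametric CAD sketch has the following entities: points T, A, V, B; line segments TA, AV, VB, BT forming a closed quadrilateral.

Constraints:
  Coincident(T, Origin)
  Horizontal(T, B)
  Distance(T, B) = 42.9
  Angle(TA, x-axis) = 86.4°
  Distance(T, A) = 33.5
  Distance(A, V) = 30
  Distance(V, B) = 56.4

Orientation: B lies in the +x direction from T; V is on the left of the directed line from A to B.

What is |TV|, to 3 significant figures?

58.7

Checks: |AV| = 30.00 ✓; |VB| = 56.40 ✓.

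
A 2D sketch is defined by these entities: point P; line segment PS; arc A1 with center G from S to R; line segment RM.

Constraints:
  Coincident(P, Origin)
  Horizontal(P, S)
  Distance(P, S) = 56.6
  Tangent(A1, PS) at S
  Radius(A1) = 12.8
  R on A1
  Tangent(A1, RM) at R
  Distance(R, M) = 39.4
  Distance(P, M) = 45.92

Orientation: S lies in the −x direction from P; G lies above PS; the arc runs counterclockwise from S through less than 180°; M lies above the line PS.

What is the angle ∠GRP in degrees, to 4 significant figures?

154.3°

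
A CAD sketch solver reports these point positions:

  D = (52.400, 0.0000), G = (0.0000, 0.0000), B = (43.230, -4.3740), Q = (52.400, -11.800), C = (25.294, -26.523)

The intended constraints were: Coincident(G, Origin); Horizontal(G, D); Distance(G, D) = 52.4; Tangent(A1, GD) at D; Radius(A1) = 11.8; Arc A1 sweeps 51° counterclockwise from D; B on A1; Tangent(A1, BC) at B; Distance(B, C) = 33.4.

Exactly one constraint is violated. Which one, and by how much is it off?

Distance(B, C) = 33.4 — off by 4.90.

G = (0.00, 0.00) ✓; G.y = 0.00, D.y = 0.00 ✓; |GD| = 52.40 ✓; ∠(QD, DG) = 90.00° ✓; |QD| = 11.80 ✓; bearing(Q→B) − bearing(Q→D) = 51.00° ✓; |QB| = 11.80 ✓; ∠(QB, BC) = 90.00° ✓; |BC| = 28.50 ✗.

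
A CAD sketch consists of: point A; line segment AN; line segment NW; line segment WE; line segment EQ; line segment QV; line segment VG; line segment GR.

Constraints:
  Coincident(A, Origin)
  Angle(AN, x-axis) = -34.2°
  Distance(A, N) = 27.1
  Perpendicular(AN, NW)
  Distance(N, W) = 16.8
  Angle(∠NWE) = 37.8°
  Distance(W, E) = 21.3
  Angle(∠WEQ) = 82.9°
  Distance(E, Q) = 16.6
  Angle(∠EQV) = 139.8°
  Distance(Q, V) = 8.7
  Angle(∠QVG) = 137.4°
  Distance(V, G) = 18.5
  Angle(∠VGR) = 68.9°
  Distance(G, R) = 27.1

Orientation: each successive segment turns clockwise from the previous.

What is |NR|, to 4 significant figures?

16.09

A is at the origin; AN runs at -34.2° with length 27.1, so N = (22.41, -15.23). AN ⟂ NW, so NW runs at -124.2°; with |NW| = 16.8, W = (12.97, -29.13). ∠NWE = 37.8° gives WE at 93.60° from the x-axis; with |WE| = 21.3, E = (11.63, -7.869). ∠WEQ = 82.9° gives EQ at -3.500° from the x-axis; with |EQ| = 16.6, Q = (28.20, -8.883). ∠EQV = 139.8° gives QV at -43.70° from the x-axis; with |QV| = 8.7, V = (34.49, -14.89). ∠QVG = 137.4° gives VG at -86.30° from the x-axis; with |VG| = 18.5, G = (35.69, -33.35). ∠VGR = 68.9° gives GR at 162.6° from the x-axis; with |GR| = 27.1, R = (9.826, -25.25). Then |NR| = |R − N| = 16.09.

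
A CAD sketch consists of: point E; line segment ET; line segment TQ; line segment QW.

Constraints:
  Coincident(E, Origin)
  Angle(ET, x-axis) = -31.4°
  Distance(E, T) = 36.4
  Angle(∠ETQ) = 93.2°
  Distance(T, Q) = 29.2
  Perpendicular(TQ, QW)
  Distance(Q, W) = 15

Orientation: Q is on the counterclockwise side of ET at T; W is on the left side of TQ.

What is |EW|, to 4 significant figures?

37.83

E is at the origin; ET runs at -31.4° with length 36.4, so T = 36.4·(cos -31.4°, sin -31.4°) = (31.07, -18.96). ∠ETQ = 93.2°, so TQ runs at -31.4° + (180° − 93.2°) = 55.40° from the x-axis; with |TQ| = 29.2, Q = T + 29.2·(cos 55.40°, sin 55.40°) = (47.65, 5.071). TQ ⟂ QW; with |QW| = 15.0 on the left of TQ, W = Q + 15.0·(-0.8231, 0.5678) = (35.30, 13.59). Then |EW| = |W − E| = 37.83.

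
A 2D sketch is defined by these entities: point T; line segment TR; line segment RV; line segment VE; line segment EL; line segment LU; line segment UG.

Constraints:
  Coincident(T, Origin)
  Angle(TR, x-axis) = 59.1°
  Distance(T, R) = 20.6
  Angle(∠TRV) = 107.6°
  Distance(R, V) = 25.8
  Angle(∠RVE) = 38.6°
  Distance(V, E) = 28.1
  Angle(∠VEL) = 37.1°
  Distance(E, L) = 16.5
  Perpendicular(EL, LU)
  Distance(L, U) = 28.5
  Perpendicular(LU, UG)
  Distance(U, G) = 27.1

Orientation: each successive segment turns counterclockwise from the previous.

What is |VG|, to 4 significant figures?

34.97

T is at the origin; TR runs at 59.1° with length 20.6, so R = (10.58, 17.68). ∠TRV = 107.6° gives RV at 131.5° from the x-axis; with |RV| = 25.8, V = (-6.517, 37.00). ∠RVE = 38.6° gives VE at -87.10° from the x-axis; with |VE| = 28.1, E = (-5.095, 8.935). ∠VEL = 37.1° gives EL at 55.80° from the x-axis; with |EL| = 16.5, L = (4.179, 22.58). EL ⟂ LU, so LU runs at 145.8°; with |LU| = 28.5, U = (-19.39, 38.60). The perpendicularity gives UG at right angles to LU, so UG runs at -124.2°; with |UG| = 27.1, G = (-34.62, 16.19). Then |VG| = |G − V| = 34.97.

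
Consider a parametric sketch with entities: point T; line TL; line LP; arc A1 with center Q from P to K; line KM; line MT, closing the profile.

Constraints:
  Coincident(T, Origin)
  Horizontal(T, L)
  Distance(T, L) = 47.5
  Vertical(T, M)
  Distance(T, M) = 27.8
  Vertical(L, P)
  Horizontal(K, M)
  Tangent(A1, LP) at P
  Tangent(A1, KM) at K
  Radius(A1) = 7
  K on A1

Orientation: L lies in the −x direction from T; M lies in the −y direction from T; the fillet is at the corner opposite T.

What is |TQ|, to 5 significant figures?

45.529

T is at the origin; TL is horizontal with |TL| = 47.5 and L on the −x side, so L = (-47.500, 0.0000). TM is vertical with |TM| = 27.8 and M on the −y side, so M = (0.0000, -27.800). The virtual corner opposite T is at (-47.500, -27.800). The tangent condition forces QP to be normal to LP and tangency of A1 to KM means the radius QK is perpendicular to KM, with radius 7.0, so the center Q sits 7.0 in from both sides at Q = (-40.500, -20.800). Then |TQ| = |Q − T| = 45.529.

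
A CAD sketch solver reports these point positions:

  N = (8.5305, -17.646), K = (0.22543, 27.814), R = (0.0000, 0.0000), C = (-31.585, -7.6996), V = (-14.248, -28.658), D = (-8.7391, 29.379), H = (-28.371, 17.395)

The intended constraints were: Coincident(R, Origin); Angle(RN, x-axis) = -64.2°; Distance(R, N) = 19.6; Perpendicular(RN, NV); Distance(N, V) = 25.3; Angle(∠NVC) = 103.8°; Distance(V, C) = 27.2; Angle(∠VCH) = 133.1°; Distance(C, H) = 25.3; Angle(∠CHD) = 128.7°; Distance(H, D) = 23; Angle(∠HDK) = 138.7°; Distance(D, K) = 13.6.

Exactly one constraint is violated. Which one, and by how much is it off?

Distance(D, K) = 13.6 — off by 4.50.

R = (0.00, 0.00) ✓; RN at -64.20° ✓; |RN| = 19.60 ✓; ∠(RN, NV) = 90.00° ✓; |NV| = 25.30 ✓; ∠NVC = 103.8° ✓; |VC| = 27.20 ✓; ∠VCH = 133.1° ✓; |CH| = 25.30 ✓; ∠CHD = 128.7° ✓; |HD| = 23.00 ✓; ∠HDK = 138.7° ✓; |DK| = 9.100 ✗.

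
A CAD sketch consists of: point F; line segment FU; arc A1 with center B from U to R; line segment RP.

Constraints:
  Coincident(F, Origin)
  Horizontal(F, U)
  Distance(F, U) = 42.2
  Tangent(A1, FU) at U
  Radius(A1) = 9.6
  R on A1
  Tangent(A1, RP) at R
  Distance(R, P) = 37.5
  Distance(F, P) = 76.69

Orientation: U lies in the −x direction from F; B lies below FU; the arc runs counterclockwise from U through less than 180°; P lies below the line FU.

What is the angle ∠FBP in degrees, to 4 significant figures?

138.5°

F is at the origin; F and U share the same y with |FU| = 42.2 and U on the −x side, so U = (-42.20, 0.000). A1 meets FU tangentially, so BU is at right angles to FU, so B = U + (0, -9.6) = (-42.20, -9.600). Since BR ⟂ RP (tangency), |BP| = √(9.6² + 37.5²) = 38.71 regardless of where R sits on A1. So P lies on both circle(F, 76.69) and circle(B, 38.71); the below-FU intersection is P = (-64.79, -41.04). R is the foot of the tangent from P: R = (-51.14, -6.107).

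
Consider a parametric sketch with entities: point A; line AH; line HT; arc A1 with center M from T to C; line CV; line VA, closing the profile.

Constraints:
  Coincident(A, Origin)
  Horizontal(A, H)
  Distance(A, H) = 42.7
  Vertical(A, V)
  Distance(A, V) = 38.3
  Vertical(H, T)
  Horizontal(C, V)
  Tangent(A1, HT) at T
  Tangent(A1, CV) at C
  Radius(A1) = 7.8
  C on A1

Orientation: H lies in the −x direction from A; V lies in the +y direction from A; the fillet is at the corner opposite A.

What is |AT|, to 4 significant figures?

52.47

A is at the origin; AH is horizontal with |AH| = 42.7 and H on the −x side, so H = (-42.70, 0.000). A and V share the same x with |AV| = 38.3 and V on the +y side, so V = (0.000, 38.30). The virtual corner opposite A is at (-42.70, 38.30). Tangency of A1 to HT means the radius MT is perpendicular to HT and since A1 is tangent to CV there, MC ⟂ CV, with radius 7.8, so the center M sits 7.8 in from both sides at M = (-34.90, 30.50). That places the tangent points at T = (-42.70, 30.50) on HT and C = (-34.90, 38.30) on CV. Then |AT| = |T − A| = 52.47.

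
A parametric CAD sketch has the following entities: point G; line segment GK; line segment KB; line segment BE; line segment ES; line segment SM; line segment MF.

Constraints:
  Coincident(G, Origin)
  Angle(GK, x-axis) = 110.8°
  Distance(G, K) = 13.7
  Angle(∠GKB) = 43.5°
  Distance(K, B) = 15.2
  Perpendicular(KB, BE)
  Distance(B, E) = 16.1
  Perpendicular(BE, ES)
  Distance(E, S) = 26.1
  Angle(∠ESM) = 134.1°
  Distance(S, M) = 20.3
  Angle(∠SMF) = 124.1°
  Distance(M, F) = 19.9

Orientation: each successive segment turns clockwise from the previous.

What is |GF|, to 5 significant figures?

41.287

G is at the origin; GK runs at 110.8° with length 13.7, so K = (-4.8650, 12.807). ∠GKB = 43.5° gives KB at -25.700° from the x-axis; with |KB| = 15.2, B = (8.8314, 6.2155). KB ⟂ BE, so BE runs at -115.70°; with |BE| = 16.1, E = (1.8495, -8.2918). BE is perpendicular to ES, so ES runs at 154.30°; with |ES| = 26.1, S = (-21.669, 3.0267). ∠ESM = 134.1° gives SM at 108.40° from the x-axis; with |SM| = 20.3, M = (-28.076, 22.289). ∠SMF = 124.1° gives MF at 52.500° from the x-axis; with |MF| = 19.9, F = (-15.962, 38.077). Then |GF| = |F − G| = 41.287.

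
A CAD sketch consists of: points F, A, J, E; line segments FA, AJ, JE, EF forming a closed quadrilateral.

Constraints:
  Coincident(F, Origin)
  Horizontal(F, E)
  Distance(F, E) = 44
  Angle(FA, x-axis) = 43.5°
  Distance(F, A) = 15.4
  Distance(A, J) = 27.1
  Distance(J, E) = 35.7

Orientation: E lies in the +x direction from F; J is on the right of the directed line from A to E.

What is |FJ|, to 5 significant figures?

20.577

Checks: |AJ| = 27.10 ✓; |JE| = 35.70 ✓.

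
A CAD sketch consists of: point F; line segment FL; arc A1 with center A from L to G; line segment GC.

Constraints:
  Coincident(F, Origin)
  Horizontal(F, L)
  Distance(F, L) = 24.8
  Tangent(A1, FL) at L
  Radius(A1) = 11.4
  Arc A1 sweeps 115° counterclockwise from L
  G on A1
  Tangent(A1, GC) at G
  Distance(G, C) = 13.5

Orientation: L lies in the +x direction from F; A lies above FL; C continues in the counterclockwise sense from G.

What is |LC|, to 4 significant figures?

28.83

F is at the origin; F and L share the same y with |FL| = 24.8 and L on the +x side, so L = (24.80, 0.000). Tangency of A1 to FL means the radius AL is perpendicular to FL, so A = L + (0, 11.4) = (24.80, 11.40). On A1, L sits at bearing -90° from A; a 115° counterclockwise sweep puts G at bearing 25°, so G = A + 11.4·(cos 25°, sin 25°) = (35.13, 16.22). A1 meets GC tangentially, so AG is at right angles to GC, so GC runs along (−sin 25°, cos 25°); with |GC| = 13.5, C = (29.43, 28.45). Then |LC| = |C − L| = 28.83.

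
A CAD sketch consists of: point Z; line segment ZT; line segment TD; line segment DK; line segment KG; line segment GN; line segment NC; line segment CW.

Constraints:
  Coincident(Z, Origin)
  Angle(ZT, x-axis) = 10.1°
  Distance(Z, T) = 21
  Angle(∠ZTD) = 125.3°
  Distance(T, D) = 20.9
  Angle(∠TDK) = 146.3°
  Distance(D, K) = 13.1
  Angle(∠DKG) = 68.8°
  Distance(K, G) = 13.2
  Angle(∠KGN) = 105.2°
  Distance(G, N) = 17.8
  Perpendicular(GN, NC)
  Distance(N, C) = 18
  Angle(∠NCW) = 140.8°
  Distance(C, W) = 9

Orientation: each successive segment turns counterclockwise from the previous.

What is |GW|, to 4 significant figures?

27.76

The perpendicularity gives NC at right angles to GN, so NC runs at 14.50°; with |NC| = 18.0, C = (38.05, 16.28). ∠NCW = 140.8° gives CW at 53.70° from the x-axis; with |CW| = 9.0, W = (43.38, 23.54). Then |GW| = |W − G| = 27.76.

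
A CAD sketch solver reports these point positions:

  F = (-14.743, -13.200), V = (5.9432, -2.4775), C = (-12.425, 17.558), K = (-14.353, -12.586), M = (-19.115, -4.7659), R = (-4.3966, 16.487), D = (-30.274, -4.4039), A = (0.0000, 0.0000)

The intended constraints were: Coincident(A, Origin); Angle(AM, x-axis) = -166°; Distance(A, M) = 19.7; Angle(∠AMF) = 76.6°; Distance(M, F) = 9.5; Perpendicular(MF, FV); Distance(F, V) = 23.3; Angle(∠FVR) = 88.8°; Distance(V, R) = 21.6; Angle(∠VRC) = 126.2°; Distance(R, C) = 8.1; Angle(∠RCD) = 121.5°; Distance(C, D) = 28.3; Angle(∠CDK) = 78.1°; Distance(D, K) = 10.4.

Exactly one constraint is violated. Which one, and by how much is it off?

Distance(D, K) = 10.4 — off by 7.50.

A = (0.00, 0.00) ✓; AM at -166.0° ✓; |AM| = 19.70 ✓; ∠AMF = 76.60° ✓; |MF| = 9.500 ✓; ∠(MF, FV) = 90.00° ✓; |FV| = 23.30 ✓; ∠FVR = 88.80° ✓; |VR| = 21.60 ✓; ∠VRC = 126.2° ✓; |RC| = 8.100 ✓; ∠RCD = 121.5° ✓; |CD| = 28.30 ✓; ∠CDK = 78.10° ✓; |DK| = 17.90 ✗.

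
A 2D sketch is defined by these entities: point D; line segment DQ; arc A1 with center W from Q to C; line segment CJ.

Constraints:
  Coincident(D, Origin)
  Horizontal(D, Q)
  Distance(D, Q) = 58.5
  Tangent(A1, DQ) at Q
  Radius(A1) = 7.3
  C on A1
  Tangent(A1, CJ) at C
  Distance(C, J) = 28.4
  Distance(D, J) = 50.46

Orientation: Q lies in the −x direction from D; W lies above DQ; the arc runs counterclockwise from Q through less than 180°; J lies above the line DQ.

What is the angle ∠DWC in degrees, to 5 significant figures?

16.749°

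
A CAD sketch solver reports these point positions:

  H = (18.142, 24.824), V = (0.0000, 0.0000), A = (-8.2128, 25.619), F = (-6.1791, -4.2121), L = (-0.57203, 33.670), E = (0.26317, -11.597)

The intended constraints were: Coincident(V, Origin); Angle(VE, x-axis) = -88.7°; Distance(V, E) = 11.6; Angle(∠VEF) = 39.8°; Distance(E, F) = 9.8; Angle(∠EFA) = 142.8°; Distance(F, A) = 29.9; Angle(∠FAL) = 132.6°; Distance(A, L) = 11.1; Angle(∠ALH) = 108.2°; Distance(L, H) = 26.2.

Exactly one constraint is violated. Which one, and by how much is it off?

Distance(L, H) = 26.2 — off by 5.50.

V = (0.00, 0.00) ✓; VE at -88.70° ✓; |VE| = 11.60 ✓; ∠VEF = 39.80° ✓; |EF| = 9.800 ✓; ∠EFA = 142.8° ✓; |FA| = 29.90 ✓; ∠FAL = 132.6° ✓; |AL| = 11.10 ✓; ∠ALH = 108.2° ✓; |LH| = 20.70 ✗.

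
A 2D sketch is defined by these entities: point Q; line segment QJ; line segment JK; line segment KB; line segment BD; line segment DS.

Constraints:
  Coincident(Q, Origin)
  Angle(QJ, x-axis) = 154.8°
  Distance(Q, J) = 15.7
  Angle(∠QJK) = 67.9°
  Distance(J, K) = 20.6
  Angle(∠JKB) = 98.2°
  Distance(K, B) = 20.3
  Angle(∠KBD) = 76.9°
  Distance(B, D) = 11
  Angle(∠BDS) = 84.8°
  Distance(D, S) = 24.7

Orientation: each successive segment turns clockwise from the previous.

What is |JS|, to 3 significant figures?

17.6

Q is at the origin; QJ runs at 154.8° with length 15.7, so J = (-14.2, 6.68). ∠QJK = 67.9° gives JK at 42.7° from the x-axis; with |JK| = 20.6, K = (0.933, 20.7). ∠JKB = 98.2° gives KB at -39.1° from the x-axis; with |KB| = 20.3, B = (16.7, 7.85). ∠KBD = 76.9° gives BD at -142° from the x-axis; with |BD| = 11.0, D = (8.00, 1.11). ∠BDS = 84.8° gives DS at 123° from the x-axis; with |DS| = 24.7, S = (-5.31, 21.9). Then |JS| = |S − J| = 17.6.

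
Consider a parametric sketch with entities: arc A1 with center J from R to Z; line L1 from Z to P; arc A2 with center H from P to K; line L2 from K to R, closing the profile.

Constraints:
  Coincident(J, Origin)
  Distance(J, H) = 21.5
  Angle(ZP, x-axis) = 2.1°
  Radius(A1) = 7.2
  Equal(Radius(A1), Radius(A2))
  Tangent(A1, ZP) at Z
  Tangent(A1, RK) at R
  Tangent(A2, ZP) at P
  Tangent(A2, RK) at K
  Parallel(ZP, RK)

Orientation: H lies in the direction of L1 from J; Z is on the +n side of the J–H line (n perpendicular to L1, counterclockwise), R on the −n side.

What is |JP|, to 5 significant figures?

22.674

Tangency of A1 to both parallel lines with radius 7.2 puts Z and R at J ± 7.2·n: Z = (-0.26383, 7.1952), R = (0.26383, -7.1952). Equal radii place P and K the same way about H: P = H + 7.2·n = (21.222, 7.9830), K = H − 7.2·n = (21.749, -6.4073). Then |JP| = |P − J| = 22.674.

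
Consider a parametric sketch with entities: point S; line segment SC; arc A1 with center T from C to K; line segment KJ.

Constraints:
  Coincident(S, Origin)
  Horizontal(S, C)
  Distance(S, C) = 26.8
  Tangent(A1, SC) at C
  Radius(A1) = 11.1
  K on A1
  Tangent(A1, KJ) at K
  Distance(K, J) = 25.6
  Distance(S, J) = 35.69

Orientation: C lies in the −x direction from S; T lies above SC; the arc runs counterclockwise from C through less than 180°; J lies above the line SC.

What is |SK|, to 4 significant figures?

18.24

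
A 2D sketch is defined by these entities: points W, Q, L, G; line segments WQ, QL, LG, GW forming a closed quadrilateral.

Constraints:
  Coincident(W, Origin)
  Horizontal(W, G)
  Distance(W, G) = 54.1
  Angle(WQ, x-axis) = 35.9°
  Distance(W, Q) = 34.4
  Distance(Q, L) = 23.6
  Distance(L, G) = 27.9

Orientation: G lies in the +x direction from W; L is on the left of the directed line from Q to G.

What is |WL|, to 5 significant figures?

57.351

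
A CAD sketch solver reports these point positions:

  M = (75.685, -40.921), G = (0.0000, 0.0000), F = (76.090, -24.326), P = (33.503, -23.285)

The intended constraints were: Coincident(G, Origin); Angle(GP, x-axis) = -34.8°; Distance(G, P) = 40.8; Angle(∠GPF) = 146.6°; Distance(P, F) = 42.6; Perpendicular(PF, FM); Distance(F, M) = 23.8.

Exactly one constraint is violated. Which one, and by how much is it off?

Distance(F, M) = 23.8 — off by 7.20.

G = (0.00, 0.00) ✓; GP at -34.80° ✓; |GP| = 40.80 ✓; ∠GPF = 146.6° ✓; |PF| = 42.60 ✓; ∠(PF, FM) = 90.00° ✓; |FM| = 16.60 ✗.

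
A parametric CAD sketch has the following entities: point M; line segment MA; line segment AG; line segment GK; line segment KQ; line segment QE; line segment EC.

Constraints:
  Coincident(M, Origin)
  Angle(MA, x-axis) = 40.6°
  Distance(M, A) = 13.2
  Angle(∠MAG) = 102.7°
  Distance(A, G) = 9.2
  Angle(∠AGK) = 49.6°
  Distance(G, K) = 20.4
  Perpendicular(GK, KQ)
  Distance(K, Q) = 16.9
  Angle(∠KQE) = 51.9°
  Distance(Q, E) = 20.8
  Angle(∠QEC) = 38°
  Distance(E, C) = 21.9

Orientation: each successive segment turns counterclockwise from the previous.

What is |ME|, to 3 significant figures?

14.0

GK ⟂ KQ, so KQ runs at -21.7°; with |KQ| = 16.9, Q = (13.9, -8.48). ∠KQE = 51.9° gives QE at 106° from the x-axis; with |QE| = 20.8, E = (8.00, 11.5). Then |ME| = |E − M| = 14.0.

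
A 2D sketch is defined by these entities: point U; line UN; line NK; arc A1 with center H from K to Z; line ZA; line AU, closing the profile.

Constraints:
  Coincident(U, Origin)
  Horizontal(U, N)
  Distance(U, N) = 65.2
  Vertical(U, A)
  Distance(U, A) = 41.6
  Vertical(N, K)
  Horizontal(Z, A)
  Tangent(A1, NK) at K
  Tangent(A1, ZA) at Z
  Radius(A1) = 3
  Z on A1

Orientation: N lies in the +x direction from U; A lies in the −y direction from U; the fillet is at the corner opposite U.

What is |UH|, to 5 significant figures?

73.204

U is at the origin; UN is horizontal with |UN| = 65.2 and N on the +x side, so N = (65.200, 0.0000). UA is vertical with |UA| = 41.6 and A on the −y side, so A = (0.0000, -41.600). The virtual corner opposite U is at (65.200, -41.600). Tangency of A1 to NK means the radius HK is perpendicular to NK and since A1 is tangent to ZA there, HZ ⟂ ZA, with radius 3.0, so the center H sits 3.0 in from both sides at H = (62.200, -38.600). Then |UH| = |H − U| = 73.204.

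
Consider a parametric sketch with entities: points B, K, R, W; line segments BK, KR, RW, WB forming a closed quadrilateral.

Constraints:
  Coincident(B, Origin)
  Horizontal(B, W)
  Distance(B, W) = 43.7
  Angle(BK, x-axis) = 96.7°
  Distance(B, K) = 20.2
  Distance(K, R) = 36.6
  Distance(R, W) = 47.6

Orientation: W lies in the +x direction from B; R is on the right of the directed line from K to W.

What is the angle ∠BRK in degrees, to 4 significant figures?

5.486°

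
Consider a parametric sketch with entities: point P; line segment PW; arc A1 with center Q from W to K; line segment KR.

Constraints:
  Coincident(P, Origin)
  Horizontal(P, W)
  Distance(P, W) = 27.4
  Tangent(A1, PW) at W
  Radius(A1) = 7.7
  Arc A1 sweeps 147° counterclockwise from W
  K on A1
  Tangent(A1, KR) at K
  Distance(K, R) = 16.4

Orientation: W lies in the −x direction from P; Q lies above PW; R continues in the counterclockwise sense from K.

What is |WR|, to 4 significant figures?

24.99

On A1, W sits at bearing -90° from Q; a 147° counterclockwise sweep puts K at bearing 57°, so K = Q + 7.7·(cos 57°, sin 57°) = (-23.21, 14.16). The tangent condition forces QK to be normal to KR, so KR runs along (−sin 57°, cos 57°); with |KR| = 16.4, R = (-36.96, 23.09). Then |WR| = |R − W| = 24.99.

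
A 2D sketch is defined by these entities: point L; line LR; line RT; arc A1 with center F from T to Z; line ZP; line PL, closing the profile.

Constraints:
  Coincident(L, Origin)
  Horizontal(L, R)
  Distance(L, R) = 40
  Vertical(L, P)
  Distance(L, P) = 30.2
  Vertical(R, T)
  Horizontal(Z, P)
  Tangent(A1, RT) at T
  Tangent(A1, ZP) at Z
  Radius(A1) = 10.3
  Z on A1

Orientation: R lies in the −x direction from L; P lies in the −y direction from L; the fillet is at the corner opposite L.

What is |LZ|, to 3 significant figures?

42.4

L is at the origin; LR is horizontal with |LR| = 40.0 and R on the −x side, so R = (-40.0, 0.00). L and P share the same x with |LP| = 30.2 and P on the −y side, so P = (0.00, -30.2). The virtual corner opposite L is at (-40.0, -30.2). Since A1 is tangent to RT there, FT ⟂ RT and since A1 is tangent to ZP there, FZ ⟂ ZP, with radius 10.3, so the center F sits 10.3 in from both sides at F = (-29.7, -19.9). That places the tangent points at T = (-40.0, -19.9) on RT and Z = (-29.7, -30.2) on ZP. Then |LZ| = |Z − L| = 42.4.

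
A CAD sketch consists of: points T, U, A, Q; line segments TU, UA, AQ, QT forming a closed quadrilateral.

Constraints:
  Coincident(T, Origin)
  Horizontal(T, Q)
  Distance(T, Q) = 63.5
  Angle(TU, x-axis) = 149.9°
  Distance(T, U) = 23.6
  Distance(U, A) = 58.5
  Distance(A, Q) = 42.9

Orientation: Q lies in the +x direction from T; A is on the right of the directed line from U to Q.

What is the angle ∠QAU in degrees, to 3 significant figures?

112°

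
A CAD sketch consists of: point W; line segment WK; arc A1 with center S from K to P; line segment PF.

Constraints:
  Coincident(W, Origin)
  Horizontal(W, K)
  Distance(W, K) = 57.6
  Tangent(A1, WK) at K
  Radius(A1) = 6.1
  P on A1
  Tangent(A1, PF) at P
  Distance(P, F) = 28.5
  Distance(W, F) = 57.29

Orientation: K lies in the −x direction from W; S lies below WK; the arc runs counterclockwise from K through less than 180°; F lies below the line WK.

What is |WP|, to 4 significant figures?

63.38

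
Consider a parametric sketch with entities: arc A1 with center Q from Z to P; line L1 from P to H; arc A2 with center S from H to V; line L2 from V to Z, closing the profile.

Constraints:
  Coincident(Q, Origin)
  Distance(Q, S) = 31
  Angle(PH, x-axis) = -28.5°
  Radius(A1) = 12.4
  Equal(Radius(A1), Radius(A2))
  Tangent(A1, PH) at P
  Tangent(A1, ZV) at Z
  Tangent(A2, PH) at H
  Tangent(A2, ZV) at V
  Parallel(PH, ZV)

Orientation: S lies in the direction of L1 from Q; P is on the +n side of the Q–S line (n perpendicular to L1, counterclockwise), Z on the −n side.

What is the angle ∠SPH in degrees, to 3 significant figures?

21.8°

The slot axis is L1's direction at -28.5°, so u = (cos -28.5°, sin -28.5°) = (0.879, -0.477) and n = (−sin -28.5°, cos -28.5°) = (0.477, 0.879). Q is at the origin and S lies 31.0 along u from Q, so S = 31.0·u = (27.2, -14.8). Tangency of A1 to both parallel lines with radius 12.4 puts P and Z at Q ± 12.4·n: P = (5.92, 10.9), Z = (-5.92, -10.9). Equal radii place H and V the same way about S: H = S + 12.4·n = (33.2, -3.89), V = S − 12.4·n = (21.3, -25.7). Then cos ∠SPH = PS·PH / (|PS||PH|), giving 21.8°.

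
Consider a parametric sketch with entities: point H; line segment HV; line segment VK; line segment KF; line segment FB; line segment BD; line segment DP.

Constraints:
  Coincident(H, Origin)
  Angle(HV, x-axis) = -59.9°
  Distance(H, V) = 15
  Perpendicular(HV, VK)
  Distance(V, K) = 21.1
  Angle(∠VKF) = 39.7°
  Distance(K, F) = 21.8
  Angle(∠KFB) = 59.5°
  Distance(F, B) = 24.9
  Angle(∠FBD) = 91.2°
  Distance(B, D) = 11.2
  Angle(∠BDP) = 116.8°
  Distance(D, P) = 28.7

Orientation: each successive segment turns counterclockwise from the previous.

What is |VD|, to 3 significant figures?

17.0

H is at the origin; HV runs at -59.9° with length 15.0, so V = (7.52, -13.0). HV ⟂ VK, so VK runs at 30.1°; with |VK| = 21.1, K = (25.8, -2.40). ∠VKF = 39.7° gives KF at 170° from the x-axis; with |KF| = 21.8, F = (4.28, 1.24). ∠KFB = 59.5° gives FB at -69.1° from the x-axis; with |FB| = 24.9, B = (13.2, -22.0). ∠FBD = 91.2° gives BD at 19.7° from the x-axis; with |BD| = 11.2, D = (23.7, -18.2). Then |VD| = |D − V| = 17.0.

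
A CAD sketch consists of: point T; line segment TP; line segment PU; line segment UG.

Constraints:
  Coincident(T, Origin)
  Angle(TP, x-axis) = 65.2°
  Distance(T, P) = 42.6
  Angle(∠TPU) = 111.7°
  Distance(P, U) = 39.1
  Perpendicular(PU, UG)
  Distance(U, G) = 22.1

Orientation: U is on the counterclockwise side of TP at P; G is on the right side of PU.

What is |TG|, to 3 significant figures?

82.5

T is at the origin; TP runs at 65.2° with length 42.6, so P = 42.6·(cos 65.2°, sin 65.2°) = (17.9, 38.7). ∠TPU = 111.7°, so PU runs at 65.2° + (180° − 111.7°) = 134° from the x-axis; with |PU| = 39.1, U = P + 39.1·(cos 134°, sin 134°) = (-9.05, 67.0). PU ⟂ UG; with |UG| = 22.1 on the right of PU, G = U + 22.1·(0.725, 0.688) = (6.98, 82.2). Then |TG| = |G − T| = 82.5.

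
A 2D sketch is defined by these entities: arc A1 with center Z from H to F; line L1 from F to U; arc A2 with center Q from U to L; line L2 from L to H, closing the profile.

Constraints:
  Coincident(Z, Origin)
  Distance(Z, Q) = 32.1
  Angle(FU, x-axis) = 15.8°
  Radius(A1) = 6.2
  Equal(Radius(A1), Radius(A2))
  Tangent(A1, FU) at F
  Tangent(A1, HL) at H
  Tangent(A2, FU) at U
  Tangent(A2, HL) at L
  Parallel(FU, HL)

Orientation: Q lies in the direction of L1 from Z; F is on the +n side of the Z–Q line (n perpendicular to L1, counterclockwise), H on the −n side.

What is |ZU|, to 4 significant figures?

32.69

The slot axis is L1's direction at 15.8°, so u = (cos 15.8°, sin 15.8°) = (0.9622, 0.2723) and n = (−sin 15.8°, cos 15.8°) = (-0.2723, 0.9622). Z is at the origin and Q lies 32.1 along u from Z, so Q = 32.1·u = (30.89, 8.740). Tangency of A1 to both parallel lines with radius 6.2 puts F and H at Z ± 6.2·n: F = (-1.688, 5.966), H = (1.688, -5.966). Equal radii place U and L the same way about Q: U = Q + 6.2·n = (29.20, 14.71), L = Q − 6.2·n = (32.58, 2.774). Then |ZU| = |U − Z| = 32.69.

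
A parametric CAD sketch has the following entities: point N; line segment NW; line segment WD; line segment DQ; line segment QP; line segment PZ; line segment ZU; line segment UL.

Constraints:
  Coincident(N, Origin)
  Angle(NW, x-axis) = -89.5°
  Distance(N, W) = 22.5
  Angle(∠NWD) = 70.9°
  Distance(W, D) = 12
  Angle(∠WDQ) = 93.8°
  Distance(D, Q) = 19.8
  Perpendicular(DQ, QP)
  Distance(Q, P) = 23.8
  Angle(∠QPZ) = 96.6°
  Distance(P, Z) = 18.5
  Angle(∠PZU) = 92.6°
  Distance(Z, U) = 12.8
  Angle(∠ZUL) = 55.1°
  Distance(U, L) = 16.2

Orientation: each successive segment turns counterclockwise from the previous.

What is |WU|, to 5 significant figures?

1.3285

∠QPZ = 96.6° gives PZ at -80.800° from the x-axis; with |PZ| = 18.5, Z = (-13.833, -24.164). ∠PZU = 92.6° gives ZU at 6.6000° from the x-axis; with |ZU| = 12.8, U = (-1.1179, -22.693). Then |WU| = |U − W| = 1.3285.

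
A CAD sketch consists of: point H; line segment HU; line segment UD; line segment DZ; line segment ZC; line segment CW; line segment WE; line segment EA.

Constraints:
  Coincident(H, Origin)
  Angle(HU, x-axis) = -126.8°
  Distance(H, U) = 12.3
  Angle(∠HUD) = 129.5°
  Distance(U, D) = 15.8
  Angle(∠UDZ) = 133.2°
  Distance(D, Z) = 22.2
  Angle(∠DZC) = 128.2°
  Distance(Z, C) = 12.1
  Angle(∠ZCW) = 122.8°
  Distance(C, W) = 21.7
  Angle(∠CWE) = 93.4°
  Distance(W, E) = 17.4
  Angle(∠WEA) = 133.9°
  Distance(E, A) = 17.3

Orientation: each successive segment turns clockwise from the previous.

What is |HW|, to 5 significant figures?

32.489

∠DZC = 128.2° gives ZC at 84.100° from the x-axis; with |ZC| = 12.1, C = (-37.849, 16.892). ∠ZCW = 122.8° gives CW at 26.900° from the x-axis; with |CW| = 21.7, W = (-18.497, 26.710). Then |HW| = |W − H| = 32.489.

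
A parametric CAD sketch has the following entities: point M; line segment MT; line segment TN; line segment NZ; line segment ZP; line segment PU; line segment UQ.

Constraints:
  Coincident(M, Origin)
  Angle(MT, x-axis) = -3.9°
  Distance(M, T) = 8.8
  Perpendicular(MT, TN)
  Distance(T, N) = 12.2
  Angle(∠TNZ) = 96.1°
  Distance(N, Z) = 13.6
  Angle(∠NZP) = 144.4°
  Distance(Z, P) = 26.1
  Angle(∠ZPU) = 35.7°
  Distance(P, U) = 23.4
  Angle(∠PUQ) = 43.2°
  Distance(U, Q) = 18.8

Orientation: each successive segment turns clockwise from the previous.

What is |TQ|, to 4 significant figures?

28.16

M is at the origin; MT runs at -3.9° with length 8.8, so T = (8.780, -0.5985). The perpendicularity gives TN at right angles to MT, so TN runs at -93.90°; with |TN| = 12.2, N = (7.950, -12.77). ∠TNZ = 96.1° gives NZ at -177.8° from the x-axis; with |NZ| = 13.6, Z = (-5.640, -13.29). ∠NZP = 144.4° gives ZP at 146.6° from the x-axis; with |ZP| = 26.1, P = (-27.43, 1.075). ∠ZPU = 35.7° gives PU at 2.300° from the x-axis; with |PU| = 23.4, U = (-4.049, 2.014). ∠PUQ = 43.2° gives UQ at -134.5° from the x-axis; with |UQ| = 18.8, Q = (-17.23, -11.39). Then |TQ| = |Q − T| = 28.16.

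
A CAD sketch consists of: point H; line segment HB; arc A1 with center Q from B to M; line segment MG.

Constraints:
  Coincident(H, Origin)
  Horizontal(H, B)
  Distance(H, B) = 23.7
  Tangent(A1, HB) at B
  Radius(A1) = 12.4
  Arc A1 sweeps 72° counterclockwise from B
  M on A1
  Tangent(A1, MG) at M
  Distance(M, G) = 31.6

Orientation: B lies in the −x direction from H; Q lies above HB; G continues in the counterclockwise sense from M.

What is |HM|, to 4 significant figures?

14.67

Tangency of A1 to HB means the radius QB is perpendicular to HB, so Q = B + (0, 12.4) = (-23.70, 12.40). On A1, B sits at bearing -90° from Q; a 72° counterclockwise sweep puts M at bearing -18°, so M = Q + 12.4·(cos -18°, sin -18°) = (-11.91, 8.568). Then |HM| = |M − H| = 14.67.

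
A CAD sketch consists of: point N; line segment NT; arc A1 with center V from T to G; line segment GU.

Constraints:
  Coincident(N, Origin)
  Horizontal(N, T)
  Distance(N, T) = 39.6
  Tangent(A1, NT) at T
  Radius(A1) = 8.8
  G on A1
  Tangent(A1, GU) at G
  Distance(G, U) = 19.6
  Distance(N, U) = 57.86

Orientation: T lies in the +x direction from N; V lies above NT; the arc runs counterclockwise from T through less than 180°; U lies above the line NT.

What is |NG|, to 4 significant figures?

48.87

Checks: |VG| = 8.800 ✓; ∠(VG, GU) = 90.00° ✓; |GU| = 19.60 ✓; |NU| = 57.86 ✓.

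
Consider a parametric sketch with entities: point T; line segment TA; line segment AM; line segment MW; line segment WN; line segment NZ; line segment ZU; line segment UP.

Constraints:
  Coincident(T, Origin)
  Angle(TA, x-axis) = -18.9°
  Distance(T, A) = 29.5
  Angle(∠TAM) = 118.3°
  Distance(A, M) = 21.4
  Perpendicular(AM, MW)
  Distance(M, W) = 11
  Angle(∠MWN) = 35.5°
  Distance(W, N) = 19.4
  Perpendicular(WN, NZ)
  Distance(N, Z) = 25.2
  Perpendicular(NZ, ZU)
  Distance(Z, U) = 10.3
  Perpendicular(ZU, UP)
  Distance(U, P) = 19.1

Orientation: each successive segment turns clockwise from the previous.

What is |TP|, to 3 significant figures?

43.6

The perpendicularity gives ZU at right angles to NZ, so ZU runs at -135°; with |ZU| = 10.3, U = (44.8, -43.9). The perpendicularity gives UP at right angles to ZU, so UP runs at 135°; with |UP| = 19.1, P = (31.3, -30.4). Then |TP| = |P − T| = 43.6.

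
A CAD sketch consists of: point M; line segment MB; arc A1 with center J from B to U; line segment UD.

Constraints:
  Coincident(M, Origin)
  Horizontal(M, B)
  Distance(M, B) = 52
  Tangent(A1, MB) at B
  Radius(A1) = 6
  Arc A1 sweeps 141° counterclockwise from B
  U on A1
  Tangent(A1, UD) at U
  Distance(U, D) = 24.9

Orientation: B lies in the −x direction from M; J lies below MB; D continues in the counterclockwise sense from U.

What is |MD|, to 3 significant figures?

44.9

On A1, B sits at bearing 90° from J; a 141° counterclockwise sweep puts U at bearing 231°, so U = J + 6.0·(cos 231°, sin 231°) = (-55.8, -10.7). Since A1 is tangent to UD there, JU ⟂ UD, so UD runs along (−sin 231°, cos 231°); with |UD| = 24.9, D = (-36.4, -26.3). Then |MD| = |D − M| = 44.9.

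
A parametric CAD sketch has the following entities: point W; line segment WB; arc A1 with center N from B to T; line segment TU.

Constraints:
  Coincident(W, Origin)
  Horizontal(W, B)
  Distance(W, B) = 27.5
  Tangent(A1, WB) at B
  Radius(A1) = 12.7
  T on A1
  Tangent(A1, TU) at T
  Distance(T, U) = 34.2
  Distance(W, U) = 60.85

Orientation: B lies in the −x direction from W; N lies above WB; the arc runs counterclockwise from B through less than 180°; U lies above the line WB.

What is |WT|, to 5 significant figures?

26.682

Checks: ∠(NB, BW) = 90.00° ✓; |NT| = 12.70 ✓; ∠(NT, TU) = 90.00° ✓; |TU| = 34.20 ✓; |WU| = 60.85 ✓.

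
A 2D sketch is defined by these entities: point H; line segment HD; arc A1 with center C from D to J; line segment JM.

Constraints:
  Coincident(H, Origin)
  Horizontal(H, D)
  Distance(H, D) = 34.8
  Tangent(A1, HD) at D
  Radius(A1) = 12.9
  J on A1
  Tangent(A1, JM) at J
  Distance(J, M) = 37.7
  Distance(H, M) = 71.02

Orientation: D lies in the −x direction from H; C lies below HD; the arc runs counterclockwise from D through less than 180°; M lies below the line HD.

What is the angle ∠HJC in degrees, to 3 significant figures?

19.2°

H is at the origin; H and D share the same y with |HD| = 34.8 and D on the −x side, so D = (-34.8, 0.00). A1 meets HD tangentially, so CD is at right angles to HD, so C = D + (0, -12.9) = (-34.8, -12.9). Since CJ ⟂ JM (tangency), |CM| = √(12.9² + 37.7²) = 39.8 regardless of where J sits on A1. So M lies on both circle(H, 71.02) and circle(C, 39.8); the below-HD intersection is M = (-51.2, -49.2). J is the foot of the tangent from M: J = (-47.6, -11.7).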